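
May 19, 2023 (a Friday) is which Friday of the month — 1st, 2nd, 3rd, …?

3rd

Day 19 falls in week ⌈19/7⌉ of the month.
Days 1–7 hold the 1st Friday, 8–14 the 2nd, 15–21 the 3rd, 22–28 the 4th, 29–31 the 5th.
19 is in the range for the 3rd.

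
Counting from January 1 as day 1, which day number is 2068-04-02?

Days in months before April: 31 + 29 + 31 = 91.
Plus 2 days into April → day 93.

93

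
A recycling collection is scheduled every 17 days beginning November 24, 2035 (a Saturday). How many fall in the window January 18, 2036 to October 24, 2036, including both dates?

16

Occurrences land 17·i days after November 24, 2035 for i = 0, 1, 2, …
January 18, 2036 is 55 days after the start; 55 ÷ 17 = 3 remainder 4; since the remainder is 4, round up to i = 4. First occurrence in the window: #5 on January 31, 2036 (4×17 = 68 days in).
October 24, 2036 is 335 days after the start; 335 ÷ 17 = 19 remainder 12. Last occurrence in the window: #20 on October 12, 2036.
Occurrences #5 through #20: 16 in total.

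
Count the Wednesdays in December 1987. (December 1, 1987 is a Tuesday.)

December 1, 1987 is a Tuesday; the first Wednesday on or after it is December 2, 1987 (1 day later).
From December 2, 1987 to December 31, 1987 is 31 − 2 = 29 days.
29 ÷ 7 = 4 full weeks with remainder 1, so 4 more Wednesdays after the first → 5.

5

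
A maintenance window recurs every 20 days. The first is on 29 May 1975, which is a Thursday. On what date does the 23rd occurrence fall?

The 23rd occurrence is 22 intervals after the first: 22 × 20 = 440 days after 29 May 1975.
May has 31 days — 2 days to the end of May leaves 438.
From end of May to end of 1975 is 214 days (224 left).
January has 31 days (193 left).
February has 29 days (164 left).
March has 31 days (133 left).
April has 30 days (103 left).
May has 31 days (72 left).
June has 30 days (42 left).
July has 31 days (11 left).
11 days into August → 11 August 1976.

11 August 1976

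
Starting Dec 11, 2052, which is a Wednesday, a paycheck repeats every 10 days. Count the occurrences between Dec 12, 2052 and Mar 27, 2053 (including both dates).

10

Occurrences land 10·i days after Dec 11, 2052 for i = 0, 1, 2, …
Dec 12, 2052 is 1 day after the start; 1 ÷ 10 = 0 remainder 1; since the remainder is 1, round up to i = 1. First occurrence in the window: #2 on Dec 21, 2052 (1×10 = 10 days in).
Mar 27, 2053 is 106 days after the start; 106 ÷ 10 = 10 remainder 6. Last occurrence in the window: #11 on Mar 21, 2053.
Occurrences #2 through #11: 10 in total.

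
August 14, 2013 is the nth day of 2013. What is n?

226

Days in months before August: 31 + 28 + 31 + 30 + 31 + 30 + 31 = 212.
Plus 14 days into August → day 226.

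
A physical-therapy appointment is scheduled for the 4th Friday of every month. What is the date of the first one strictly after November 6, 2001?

November 2001 starts on a Thursday; its first Friday is the 2nd, so the 4th Friday is the 23rd — November 23, 2001.
November 23, 2001 is after November 6, 2001, so that is the next one.

November 23, 2001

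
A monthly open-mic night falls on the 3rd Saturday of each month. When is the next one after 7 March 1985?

March 1985 starts on a Friday; its first Saturday is the 2nd, so the 3rd Saturday is the 16th — 16 March 1985.
16 March 1985 is after 7 March 1985, so that is the next one.

16 March 1985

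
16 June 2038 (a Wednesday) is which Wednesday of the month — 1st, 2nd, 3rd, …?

Day 16 falls in week ⌈16/7⌉ of the month.
Days 1–7 hold the 1st Wednesday, 8–14 the 2nd, 15–21 the 3rd, 22–28 the 4th, 29–31 the 5th.
16 is in the range for the 3rd.

3rd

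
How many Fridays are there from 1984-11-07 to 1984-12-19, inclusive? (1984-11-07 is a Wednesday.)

6

1984-11-07 is a Wednesday; the first Friday on or after it is 1984-11-09 (2 days later).
From 1984-11-09 to 1984-12-19: 21 + 19 = 40 days (rest of November, December).
40 ÷ 7 = 5 full weeks with remainder 5, so 5 more Fridays after the first → 6.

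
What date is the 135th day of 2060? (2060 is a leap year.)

May 14, 2060

Jan has 31 days (135 − 31 = 104 remain).
Feb has 29 days (104 − 29 = 75 remain).
Mar has 31 days (75 − 31 = 44 remain).
Apr has 30 days (44 − 30 = 14 remain).
14 into May → May 14.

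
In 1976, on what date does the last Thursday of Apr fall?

Apr 29, 1976

Apr 1976 begins on a Thursday, so the first Thursday is Apr 1.
Apr 1976 has 30 days. Adding weeks: 1, 8, 15, 22, 29 — the last one ≤ 30 is the 29th.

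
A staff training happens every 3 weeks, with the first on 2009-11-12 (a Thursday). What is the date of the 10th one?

2010-05-20

The 10th occurrence is 9 intervals after the first: 9 × 21 = 189 days after 2009-11-12.
November has 30 days — 18 days to the end of November leaves 171.
December has 31 days (140 left).
January has 31 days (109 left).
February has 28 days (81 left).
March has 31 days (50 left).
April has 30 days (20 left).
20 days into May → 2010-05-20.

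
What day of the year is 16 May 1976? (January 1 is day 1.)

137

Days in months before May: 31 + 29 + 31 + 30 = 121.
Plus 16 days into May → day 137.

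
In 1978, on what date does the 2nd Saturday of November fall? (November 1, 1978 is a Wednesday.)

November 11, 1978

November 1978 begins on a Wednesday, so the first Saturday is November 4 (3 days later).
The 2nd Saturday is 1 weeks later: 4 + 7 = 11.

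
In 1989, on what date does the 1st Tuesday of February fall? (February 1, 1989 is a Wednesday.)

7 February 1989

February 1989 begins on a Wednesday, so the first Tuesday is February 7 (6 days later).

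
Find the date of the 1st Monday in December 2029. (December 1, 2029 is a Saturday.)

December 2029 begins on a Saturday, so the first Monday is December 3 (2 days later).

3 December 2029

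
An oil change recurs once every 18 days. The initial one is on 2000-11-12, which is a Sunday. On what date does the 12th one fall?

2001-05-29

The 12th occurrence is 11 intervals after the first: 11 × 18 = 198 days after 2000-11-12.
November has 30 days — 18 days to the end of November leaves 180.
December has 31 days (149 left).
January has 31 days (118 left).
February has 28 days (90 left).
March has 31 days (59 left).
April has 30 days (29 left).
29 days into May → 2001-05-29.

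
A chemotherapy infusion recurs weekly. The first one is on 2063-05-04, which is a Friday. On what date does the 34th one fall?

2063-12-21

The 34th occurrence is 33 intervals after the first: 33 × 7 = 231 days after 2063-05-04.
May has 31 days — 27 days to the end of May leaves 204.
June has 30 days (174 left).
July has 31 days (143 left).
August has 31 days (112 left).
September has 30 days (82 left).
October has 31 days (51 left).
November has 30 days (21 left).
21 days into December → 2063-12-21.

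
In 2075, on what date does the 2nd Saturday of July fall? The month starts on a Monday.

July 2075 begins on a Monday, so the first Saturday is July 6 (5 days later).
The 2nd Saturday is 1 weeks later: 6 + 7 = 13.

2075-07-13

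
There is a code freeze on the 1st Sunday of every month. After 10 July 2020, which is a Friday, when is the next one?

2 August 2020

July 2020 starts on a Wednesday, so its 1st Sunday is 5 July 2020 (4 days in).
That is not after 10 July 2020, so look at August 2020.
August 2020 starts on a Saturday, so its 1st Sunday is 2 August 2020 (1 day in).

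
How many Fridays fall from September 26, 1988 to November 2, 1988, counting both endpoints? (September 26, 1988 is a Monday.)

5

September 26, 1988 is a Monday; the first Friday on or after it is September 30, 1988 (4 days later).
From September 30, 1988 to November 2, 1988: 0 + 31 + 2 = 33 days (rest of September, October, November).
33 ÷ 7 = 4 full weeks with remainder 5, so 4 more Fridays after the first → 5.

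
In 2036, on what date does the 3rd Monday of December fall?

2036-12-15

December 2036 begins on a Monday, so the first Monday is December 1.
The 3rd Monday is 2 weeks later: 1 + 14 = 15.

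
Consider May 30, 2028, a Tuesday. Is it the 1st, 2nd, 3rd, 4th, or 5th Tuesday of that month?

5th

Day 30 falls in week ⌈30/7⌉ of the month.
Days 1–7 hold the 1st Tuesday, 8–14 the 2nd, 15–21 the 3rd, 22–28 the 4th, 29–31 the 5th.
30 is in the range for the 5th.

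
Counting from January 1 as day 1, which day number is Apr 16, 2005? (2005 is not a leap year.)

Days in months before Apr: 31 + 28 + 31 = 90.
Plus 16 days into Apr → day 106.

106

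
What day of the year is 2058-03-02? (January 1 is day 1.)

Days in months before March: 31 + 28 = 59.
Plus 2 days into March → day 61.

61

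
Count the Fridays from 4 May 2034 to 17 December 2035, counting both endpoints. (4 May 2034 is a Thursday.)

85

4 May 2034 is a Thursday; the first Friday on or after it is 5 May 2034 (1 day later).
From 5 May 2034 to 17 December 2035: 240 + 351 = 591 days (rest of 2034, to 17 December 2035 in 2035).
591 ÷ 7 = 84 full weeks with remainder 3, so 84 more Fridays after the first → 85.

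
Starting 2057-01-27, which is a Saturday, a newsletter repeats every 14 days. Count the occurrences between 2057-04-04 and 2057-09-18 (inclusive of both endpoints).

Occurrences land 14·i days after 2057-01-27 for i = 0, 1, 2, …
2057-04-04 is 67 days after the start; 67 ÷ 14 = 4 remainder 11; since the remainder is 11, round up to i = 5. First occurrence in the window: #6 on 2057-04-07 (5×14 = 70 days in).
2057-09-18 is 234 days after the start; 234 ÷ 14 = 16 remainder 10. Last occurrence in the window: #17 on 2057-09-08.
Occurrences #6 through #17: 12 in total.

12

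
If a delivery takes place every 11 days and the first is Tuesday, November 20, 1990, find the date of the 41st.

The 41st occurrence is 40 intervals after the first: 40 × 11 = 440 days after November 20, 1990.
November has 30 days — 10 days to the end of November leaves 430.
From end of November to end of 1990 is 31 days (399 left).
1991 has 365 days (34 left).
January has 31 days (3 left).
3 days into February → February 3, 1992.

February 3, 1992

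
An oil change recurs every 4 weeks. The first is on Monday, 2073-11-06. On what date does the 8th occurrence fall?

The 8th occurrence is 7 intervals after the first: 7 × 28 = 196 days after 2073-11-06.
November has 30 days — 24 days to the end of November leaves 172.
December has 31 days (141 left).
January has 31 days (110 left).
February has 28 days (82 left).
March has 31 days (51 left).
April has 30 days (21 left).
21 days into May → 2074-05-21.

2074-05-21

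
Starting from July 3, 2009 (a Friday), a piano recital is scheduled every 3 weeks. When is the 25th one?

The 25th occurrence is 24 intervals after the first: 24 × 21 = 504 days after July 3, 2009.
July has 31 days — 28 days to the end of July leaves 476.
From end of July to end of 2009 is 153 days (323 left).
January has 31 days (292 left).
February has 28 days (264 left).
March has 31 days (233 left).
April has 30 days (203 left).
May has 31 days (172 left).
June has 30 days (142 left).
July has 31 days (111 left).
August has 31 days (80 left).
September has 30 days (50 left).
October has 31 days (19 left).
19 days into November → November 19, 2010.

November 19, 2010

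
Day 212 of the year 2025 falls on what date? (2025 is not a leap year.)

Jan has 31 days (212 − 31 = 181 remain).
Feb has 28 days (181 − 28 = 153 remain).
Mar has 31 days (153 − 31 = 122 remain).
Apr has 30 days (122 − 30 = 92 remain).
May has 31 days (92 − 31 = 61 remain).
Jun has 30 days (61 − 30 = 31 remain).
31 into Jul → Jul 31.

Jul 31, 2025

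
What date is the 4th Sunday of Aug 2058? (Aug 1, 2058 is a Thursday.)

Aug 25, 2058

Aug 2058 begins on a Thursday, so the first Sunday is Aug 4 (3 days later).
The 4th Sunday is 3 weeks later: 4 + 21 = 25.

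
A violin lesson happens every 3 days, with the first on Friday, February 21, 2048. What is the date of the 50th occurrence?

July 17, 2048

The 50th occurrence is 49 intervals after the first: 49 × 3 = 147 days after February 21, 2048.
February has 29 days — 8 days to the end of February leaves 139.
March has 31 days (108 left).
April has 30 days (78 left).
May has 31 days (47 left).
June has 30 days (17 left).
17 days into July → July 17, 2048.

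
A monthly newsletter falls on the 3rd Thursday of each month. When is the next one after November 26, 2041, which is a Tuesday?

November 2041 starts on a Friday; its first Thursday is the 7th, so the 3rd Thursday is the 21st — November 21, 2041.
That is not after November 26, 2041, so look at December 2041.
December 2041 starts on a Sunday; its first Thursday is the 5th, so the 3rd Thursday is the 19th — December 19, 2041.

December 19, 2041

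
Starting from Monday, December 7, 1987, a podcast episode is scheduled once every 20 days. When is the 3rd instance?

The 3rd occurrence is 2 intervals after the first: 2 × 20 = 40 days after December 7, 1987.
December has 31 days — 24 days to the end of December leaves 16.
16 days into January → January 16, 1988.

January 16, 1988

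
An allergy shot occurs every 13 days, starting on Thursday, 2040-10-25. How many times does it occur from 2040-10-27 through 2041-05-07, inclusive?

Occurrences land 13·i days after 2040-10-25 for i = 0, 1, 2, …
2040-10-27 is 2 days after the start; 2 ÷ 13 = 0 remainder 2; since the remainder is 2, round up to i = 1. First occurrence in the window: #2 on 2040-11-07 (1×13 = 13 days in).
2041-05-07 is 194 days after the start; 194 ÷ 13 = 14 remainder 12. Last occurrence in the window: #15 on 2041-04-25.
Occurrences #2 through #15: 14 in total.

14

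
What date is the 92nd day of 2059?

Apr 2, 2059

Jan has 31 days (92 − 31 = 61 remain).
Feb has 28 days (61 − 28 = 33 remain).
Mar has 31 days (33 − 31 = 2 remain).
2 into Apr → Apr 2.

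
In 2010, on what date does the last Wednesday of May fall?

2010-05-26

May 2010 begins on a Saturday, so the first Wednesday is May 5 (4 days later).
May 2010 has 31 days. Adding weeks: 5, 12, 19, 26 — the last one ≤ 31 is the 26th.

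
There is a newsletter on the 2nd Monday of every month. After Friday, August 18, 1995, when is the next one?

September 11, 1995

August 1995 starts on a Tuesday; its first Monday is the 7th, so the 2nd Monday is the 14th — August 14, 1995.
That is not after August 18, 1995, so look at September 1995.
September 1995 starts on a Friday; its first Monday is the 4th, so the 2nd Monday is the 11th — September 11, 1995.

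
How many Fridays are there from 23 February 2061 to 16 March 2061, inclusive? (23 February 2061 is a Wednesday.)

3

23 February 2061 is a Wednesday; the first Friday on or after it is 25 February 2061 (2 days later).
From 25 February 2061 to 16 March 2061: 3 + 16 = 19 days (rest of February, March).
19 ÷ 7 = 2 full weeks with remainder 5, so 2 more Fridays after the first → 3.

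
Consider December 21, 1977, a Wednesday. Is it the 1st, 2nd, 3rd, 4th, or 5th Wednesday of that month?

3rd

Day 21 falls in week ⌈21/7⌉ of the month.
Days 1–7 hold the 1st Wednesday, 8–14 the 2nd, 15–21 the 3rd, 22–28 the 4th, 29–31 the 5th.
21 is in the range for the 3rd.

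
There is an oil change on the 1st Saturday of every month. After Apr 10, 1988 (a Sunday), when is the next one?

May 7, 1988

Apr 1988 starts on a Friday, so its 1st Saturday is Apr 2, 1988 (1 day in).
That is not after Apr 10, 1988, so look at May 1988.
May 1988 starts on a Sunday, so its 1st Saturday is May 7, 1988 (6 days in).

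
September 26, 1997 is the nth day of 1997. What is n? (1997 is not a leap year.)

Days in months before September: 31 + 28 + 31 + 30 + 31 + 30 + 31 + 31 = 243.
Plus 26 days into September → day 269.

269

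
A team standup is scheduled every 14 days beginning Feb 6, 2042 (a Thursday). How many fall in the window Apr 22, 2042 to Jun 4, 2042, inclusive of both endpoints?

Occurrences land 14·i days after Feb 6, 2042 for i = 0, 1, 2, …
Apr 22, 2042 is 75 days after the start; 75 ÷ 14 = 5 remainder 5; since the remainder is 5, round up to i = 6. First occurrence in the window: #7 on May 1, 2042 (6×14 = 84 days in).
Jun 4, 2042 is 118 days after the start; 118 ÷ 14 = 8 remainder 6. Last occurrence in the window: #9 on May 29, 2042.
Occurrences #7 through #9: 3 in total.

3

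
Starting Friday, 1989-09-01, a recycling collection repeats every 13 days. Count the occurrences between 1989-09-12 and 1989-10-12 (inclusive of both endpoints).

Occurrences land 13·i days after 1989-09-01 for i = 0, 1, 2, …
1989-09-12 is 11 days after the start; 11 ÷ 13 = 0 remainder 11; since the remainder is 11, round up to i = 1. First occurrence in the window: #2 on 1989-09-14 (1×13 = 13 days in).
1989-10-12 is 41 days after the start; 41 ÷ 13 = 3 remainder 2. Last occurrence in the window: #4 on 1989-10-10.
Occurrences #2 through #4: 3 in total.

3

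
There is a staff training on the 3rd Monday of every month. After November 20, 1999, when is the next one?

November 1999 starts on a Monday; its first Monday is the 1st, so the 3rd Monday is the 15th — November 15, 1999.
That is not after November 20, 1999, so look at December 1999.
December 1999 starts on a Wednesday; its first Monday is the 6th, so the 3rd Monday is the 20th — December 20, 1999.

December 20, 1999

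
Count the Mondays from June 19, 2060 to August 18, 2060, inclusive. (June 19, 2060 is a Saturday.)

June 19, 2060 is a Saturday; the first Monday on or after it is June 21, 2060 (2 days later).
From June 21, 2060 to August 18, 2060: 9 + 31 + 18 = 58 days (rest of June, July, August).
58 ÷ 7 = 8 full weeks with remainder 2, so 8 more Mondays after the first → 9.

9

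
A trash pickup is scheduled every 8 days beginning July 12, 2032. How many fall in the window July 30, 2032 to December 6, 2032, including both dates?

16

Occurrences land 8·i days after July 12, 2032 for i = 0, 1, 2, …
July 30, 2032 is 18 days after the start; 18 ÷ 8 = 2 remainder 2; since the remainder is 2, round up to i = 3. First occurrence in the window: #4 on August 5, 2032 (3×8 = 24 days in).
December 6, 2032 is 147 days after the start; 147 ÷ 8 = 18 remainder 3. Last occurrence in the window: #19 on December 3, 2032.
Occurrences #4 through #19: 16 in total.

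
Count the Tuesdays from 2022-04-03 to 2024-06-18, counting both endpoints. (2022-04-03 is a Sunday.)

2022-04-03 is a Sunday; the first Tuesday on or after it is 2022-04-05 (2 days later).
From 2022-04-05 to 2024-06-18: 270 + 365 + 170 = 805 days (rest of 2022, 2023, to 2024-06-18 in 2024).
805 ÷ 7 = 115 full weeks with remainder 0, so 115 more Tuesdays after the first → 116.

116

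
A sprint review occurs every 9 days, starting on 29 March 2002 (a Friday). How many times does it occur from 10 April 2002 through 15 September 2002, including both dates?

Occurrences land 9·i days after 29 March 2002 for i = 0, 1, 2, …
10 April 2002 is 12 days after the start; 12 ÷ 9 = 1 remainder 3; since the remainder is 3, round up to i = 2. First occurrence in the window: #3 on 16 April 2002 (2×9 = 18 days in).
15 September 2002 is 170 days after the start; 170 ÷ 9 = 18 remainder 8. Last occurrence in the window: #19 on 7 September 2002.
Occurrences #3 through #19: 17 in total.

17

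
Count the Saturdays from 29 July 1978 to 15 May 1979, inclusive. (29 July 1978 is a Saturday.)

42

29 July 1978 is a Saturday; the first Saturday on or after it is 29 July 1978.
From 29 July 1978 to 15 May 1979: 2 + 31 + 30 + 31 + 30 + 31 + 31 + 28 + 31 + 30 + 15 = 290 days (rest of July, August, September, October, November, December, January, February, March, April, May).
290 ÷ 7 = 41 full weeks with remainder 3, so 41 more Saturdays after the first → 42.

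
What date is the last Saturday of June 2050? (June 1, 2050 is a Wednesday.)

2050-06-25

June 2050 begins on a Wednesday, so the first Saturday is June 4 (3 days later).
June 2050 has 30 days. Adding weeks: 4, 11, 18, 25 — the last one ≤ 30 is the 25th.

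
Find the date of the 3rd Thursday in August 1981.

August 1981 begins on a Saturday, so the first Thursday is August 6 (5 days later).
The 3rd Thursday is 2 weeks later: 6 + 14 = 20.

August 20, 1981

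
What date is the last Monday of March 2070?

2070-03-31

March 2070 begins on a Saturday, so the first Monday is March 3 (2 days later).
March 2070 has 31 days. Adding weeks: 3, 10, 17, 24, 31 — the last one ≤ 31 is the 31st.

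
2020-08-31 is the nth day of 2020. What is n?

244

Days in months before August: 31 + 29 + 31 + 30 + 31 + 30 + 31 = 213.
Plus 31 days into August → day 244.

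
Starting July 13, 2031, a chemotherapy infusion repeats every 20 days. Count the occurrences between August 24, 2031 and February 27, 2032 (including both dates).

Occurrences land 20·i days after July 13, 2031 for i = 0, 1, 2, …
August 24, 2031 is 42 days after the start; 42 ÷ 20 = 2 remainder 2; since the remainder is 2, round up to i = 3. First occurrence in the window: #4 on September 11, 2031 (3×20 = 60 days in).
February 27, 2032 is 229 days after the start; 229 ÷ 20 = 11 remainder 9. Last occurrence in the window: #12 on February 18, 2032.
Occurrences #4 through #12: 9 in total.

9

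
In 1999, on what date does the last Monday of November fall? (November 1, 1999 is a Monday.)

1999-11-29

November 1999 begins on a Monday, so the first Monday is November 1.
November 1999 has 30 days. Adding weeks: 1, 8, 15, 22, 29 — the last one ≤ 30 is the 29th.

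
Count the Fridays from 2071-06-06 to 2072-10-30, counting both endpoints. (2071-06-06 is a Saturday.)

2071-06-06 is a Saturday; the first Friday on or after it is 2071-06-12 (6 days later).
From 2071-06-12 to 2072-10-30: 202 + 304 = 506 days (rest of 2071, to 2072-10-30 in 2072).
506 ÷ 7 = 72 full weeks with remainder 2, so 72 more Fridays after the first → 73.

73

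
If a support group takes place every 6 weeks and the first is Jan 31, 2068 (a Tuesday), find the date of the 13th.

The 13th occurrence is 12 intervals after the first: 12 × 42 = 504 days after Jan 31, 2068.
Jan has 31 days — 0 days to the end of Jan leaves 504.
From end of Jan to end of 2068 is 335 days (169 left).
Jan has 31 days (138 left).
Feb has 28 days (110 left).
Mar has 31 days (79 left).
Apr has 30 days (49 left).
May has 31 days (18 left).
18 days into Jun → Jun 18, 2069.

Jun 18, 2069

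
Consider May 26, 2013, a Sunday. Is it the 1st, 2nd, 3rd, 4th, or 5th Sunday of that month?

4th

Day 26 falls in week ⌈26/7⌉ of the month.
Days 1–7 hold the 1st Sunday, 8–14 the 2nd, 15–21 the 3rd, 22–28 the 4th, 29–31 the 5th.
26 is in the range for the 4th.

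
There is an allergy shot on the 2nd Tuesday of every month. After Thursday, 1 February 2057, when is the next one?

13 February 2057

February 2057 starts on a Thursday; its first Tuesday is the 6th, so the 2nd Tuesday is the 13th — 13 February 2057.
13 February 2057 is after 1 February 2057, so that is the next one.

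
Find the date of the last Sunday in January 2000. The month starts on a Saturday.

2000-01-30

January 2000 begins on a Saturday, so the first Sunday is January 2 (1 day later).
January 2000 has 31 days. Adding weeks: 2, 9, 16, 23, 30 — the last one ≤ 31 is the 30th.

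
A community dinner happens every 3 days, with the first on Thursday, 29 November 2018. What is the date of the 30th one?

The 30th occurrence is 29 intervals after the first: 29 × 3 = 87 days after 29 November 2018.
November has 30 days — 1 day to the end of November leaves 86.
December has 31 days (55 left).
January has 31 days (24 left).
24 days into February → 24 February 2019.

24 February 2019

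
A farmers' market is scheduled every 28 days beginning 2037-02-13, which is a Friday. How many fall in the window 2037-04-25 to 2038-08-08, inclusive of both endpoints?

Occurrences land 28·i days after 2037-02-13 for i = 0, 1, 2, …
2037-04-25 is 71 days after the start; 71 ÷ 28 = 2 remainder 15; since the remainder is 15, round up to i = 3. First occurrence in the window: #4 on 2037-05-08 (3×28 = 84 days in).
2038-08-08 is 541 days after the start; 541 ÷ 28 = 19 remainder 9. Last occurrence in the window: #20 on 2038-07-30.
Occurrences #4 through #20: 17 in total.

17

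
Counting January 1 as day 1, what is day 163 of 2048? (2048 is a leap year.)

2048-06-11

January has 31 days (163 − 31 = 132 remain).
February has 29 days (132 − 29 = 103 remain).
March has 31 days (103 − 31 = 72 remain).
April has 30 days (72 − 30 = 42 remain).
May has 31 days (42 − 31 = 11 remain).
11 into June → June 11.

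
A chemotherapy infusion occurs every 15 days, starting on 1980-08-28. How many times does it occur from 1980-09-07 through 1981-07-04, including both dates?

20

Occurrences land 15·i days after 1980-08-28 for i = 0, 1, 2, …
1980-09-07 is 10 days after the start; 10 ÷ 15 = 0 remainder 10; since the remainder is 10, round up to i = 1. First occurrence in the window: #2 on 1980-09-12 (1×15 = 15 days in).
1981-07-04 is 310 days after the start; 310 ÷ 15 = 20 remainder 10. Last occurrence in the window: #21 on 1981-06-24.
Occurrences #2 through #21: 20 in total.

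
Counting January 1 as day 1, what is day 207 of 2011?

July 26, 2011

January has 31 days (207 − 31 = 176 remain).
February has 28 days (176 − 28 = 148 remain).
March has 31 days (148 − 31 = 117 remain).
April has 30 days (117 − 30 = 87 remain).
May has 31 days (87 − 31 = 56 remain).
June has 30 days (56 − 30 = 26 remain).
26 into July → July 26.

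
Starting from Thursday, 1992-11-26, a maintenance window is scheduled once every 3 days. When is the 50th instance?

The 50th occurrence is 49 intervals after the first: 49 × 3 = 147 days after 1992-11-26.
November has 30 days — 4 days to the end of November leaves 143.
December has 31 days (112 left).
January has 31 days (81 left).
February has 28 days (53 left).
March has 31 days (22 left).
22 days into April → 1993-04-22.

1993-04-22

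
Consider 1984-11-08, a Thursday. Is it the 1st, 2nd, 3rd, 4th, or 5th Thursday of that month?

2nd

Day 8 falls in week ⌈8/7⌉ of the month.
Days 1–7 hold the 1st Thursday, 8–14 the 2nd, 15–21 the 3rd, 22–28 the 4th, 29–31 the 5th.
8 is in the range for the 2nd.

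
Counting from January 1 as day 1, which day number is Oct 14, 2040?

288

Days in months before Oct: 31 + 29 + 31 + 30 + 31 + 30 + 31 + 31 + 30 = 274.
Plus 14 days into Oct → day 288.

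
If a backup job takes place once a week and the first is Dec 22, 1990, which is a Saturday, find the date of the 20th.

May 4, 1991

The 20th occurrence is 19 intervals after the first: 19 × 7 = 133 days after Dec 22, 1990.
Dec has 31 days — 9 days to the end of Dec leaves 124.
Jan has 31 days (93 left).
Feb has 28 days (65 left).
Mar has 31 days (34 left).
Apr has 30 days (4 left).
4 days into May → May 4, 1991.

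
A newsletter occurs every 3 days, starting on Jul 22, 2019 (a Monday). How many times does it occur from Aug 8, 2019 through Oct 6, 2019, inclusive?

Occurrences land 3·i days after Jul 22, 2019 for i = 0, 1, 2, …
Aug 8, 2019 is 17 days after the start; 17 ÷ 3 = 5 remainder 2; since the remainder is 2, round up to i = 6. First occurrence in the window: #7 on Aug 9, 2019 (6×3 = 18 days in).
Oct 6, 2019 is 76 days after the start; 76 ÷ 3 = 25 remainder 1. Last occurrence in the window: #26 on Oct 5, 2019.
Occurrences #7 through #26: 20 in total.

20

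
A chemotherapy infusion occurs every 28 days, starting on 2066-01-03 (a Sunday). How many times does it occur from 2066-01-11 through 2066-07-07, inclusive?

6

Occurrences land 28·i days after 2066-01-03 for i = 0, 1, 2, …
2066-01-11 is 8 days after the start; 8 ÷ 28 = 0 remainder 8; since the remainder is 8, round up to i = 1. First occurrence in the window: #2 on 2066-01-31 (1×28 = 28 days in).
2066-07-07 is 185 days after the start; 185 ÷ 28 = 6 remainder 17. Last occurrence in the window: #7 on 2066-06-20.
Occurrences #2 through #7: 6 in total.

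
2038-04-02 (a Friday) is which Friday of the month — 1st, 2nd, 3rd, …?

1st

Day 2 falls in week ⌈2/7⌉ of the month.
Days 1–7 hold the 1st Friday, 8–14 the 2nd, 15–21 the 3rd, 22–28 the 4th, 29–31 the 5th.
2 is in the range for the 1st.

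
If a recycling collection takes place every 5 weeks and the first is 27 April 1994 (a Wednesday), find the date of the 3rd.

6 July 1994

The 3rd occurrence is 2 intervals after the first: 2 × 35 = 70 days after 27 April 1994.
April has 30 days — 3 days to the end of April leaves 67.
May has 31 days (36 left).
June has 30 days (6 left).
6 days into July → 6 July 1994.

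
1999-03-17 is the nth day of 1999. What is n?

Days in months before March: 31 + 28 = 59.
Plus 17 days into March → day 76.

76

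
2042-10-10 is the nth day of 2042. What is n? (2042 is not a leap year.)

283

Days in months before October: 31 + 28 + 31 + 30 + 31 + 30 + 31 + 31 + 30 = 273.
Plus 10 days into October → day 283.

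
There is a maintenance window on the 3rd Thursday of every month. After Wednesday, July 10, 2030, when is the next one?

July 18, 2030

July 2030 starts on a Monday; its first Thursday is the 4th, so the 3rd Thursday is the 18th — July 18, 2030.
July 18, 2030 is after July 10, 2030, so that is the next one.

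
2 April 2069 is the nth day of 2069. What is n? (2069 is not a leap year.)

92

Days in months before April: 31 + 28 + 31 = 90.
Plus 2 days into April → day 92.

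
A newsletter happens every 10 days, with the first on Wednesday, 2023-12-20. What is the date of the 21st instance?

2024-07-07

The 21st occurrence is 20 intervals after the first: 20 × 10 = 200 days after 2023-12-20.
December has 31 days — 11 days to the end of December leaves 189.
January has 31 days (158 left).
February has 29 days (129 left).
March has 31 days (98 left).
April has 30 days (68 left).
May has 31 days (37 left).
June has 30 days (7 left).
7 days into July → 2024-07-07.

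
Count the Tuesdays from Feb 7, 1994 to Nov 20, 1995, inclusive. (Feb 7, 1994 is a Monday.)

93

Feb 7, 1994 is a Monday; the first Tuesday on or after it is Feb 8, 1994 (1 day later).
From Feb 8, 1994 to Nov 20, 1995: 326 + 324 = 650 days (rest of 1994, to Nov 20, 1995 in 1995).
650 ÷ 7 = 92 full weeks with remainder 6, so 92 more Tuesdays after the first → 93.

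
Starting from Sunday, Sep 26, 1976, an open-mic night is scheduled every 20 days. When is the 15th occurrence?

The 15th occurrence is 14 intervals after the first: 14 × 20 = 280 days after Sep 26, 1976.
Sep has 30 days — 4 days to the end of Sep leaves 276.
Oct has 31 days (245 left).
Nov has 30 days (215 left).
Dec has 31 days (184 left).
Jan has 31 days (153 left).
Feb has 28 days (125 left).
Mar has 31 days (94 left).
Apr has 30 days (64 left).
May has 31 days (33 left).
Jun has 30 days (3 left).
3 days into Jul → Jul 3, 1977.

Jul 3, 1977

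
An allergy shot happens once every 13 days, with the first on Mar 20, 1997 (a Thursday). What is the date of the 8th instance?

The 8th occurrence is 7 intervals after the first: 7 × 13 = 91 days after Mar 20, 1997.
Mar has 31 days — 11 days to the end of Mar leaves 80.
Apr has 30 days (50 left).
May has 31 days (19 left).
19 days into Jun → Jun 19, 1997.

Jun 19, 1997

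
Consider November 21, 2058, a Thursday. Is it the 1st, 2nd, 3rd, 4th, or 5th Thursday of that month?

Day 21 falls in week ⌈21/7⌉ of the month.
Days 1–7 hold the 1st Thursday, 8–14 the 2nd, 15–21 the 3rd, 22–28 the 4th, 29–31 the 5th.
21 is in the range for the 3rd.

3rd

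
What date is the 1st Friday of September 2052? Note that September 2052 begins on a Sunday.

September 6, 2052

September 2052 begins on a Sunday, so the first Friday is September 6 (5 days later).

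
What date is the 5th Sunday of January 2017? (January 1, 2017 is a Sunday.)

January 2017 begins on a Sunday, so the first Sunday is January 1.
The 5th Sunday is 4 weeks later: 1 + 28 = 29.

29 January 2017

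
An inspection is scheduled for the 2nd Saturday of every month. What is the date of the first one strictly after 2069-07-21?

2069-08-10

July 2069 starts on a Monday; its first Saturday is the 6th, so the 2nd Saturday is the 13th — 2069-07-13.
That is not after 2069-07-21, so look at August 2069.
August 2069 starts on a Thursday; its first Saturday is the 3rd, so the 2nd Saturday is the 10th — 2069-08-10.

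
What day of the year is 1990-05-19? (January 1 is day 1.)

Days in months before May: 31 + 28 + 31 + 30 = 120.
Plus 19 days into May → day 139.

139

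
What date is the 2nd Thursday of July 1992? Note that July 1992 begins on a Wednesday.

July 1992 begins on a Wednesday, so the first Thursday is July 2 (1 day later).
The 2nd Thursday is 1 weeks later: 2 + 7 = 9.

1992-07-09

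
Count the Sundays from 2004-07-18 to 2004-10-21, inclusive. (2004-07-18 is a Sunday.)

2004-07-18 is a Sunday; the first Sunday on or after it is 2004-07-18.
From 2004-07-18 to 2004-10-21: 13 + 31 + 30 + 21 = 95 days (rest of July, August, September, October).
95 ÷ 7 = 13 full weeks with remainder 4, so 13 more Sundays after the first → 14.

14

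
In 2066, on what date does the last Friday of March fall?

The first Friday of March 2066 is March 5.
March 2066 has 31 days. Adding weeks: 5, 12, 19, 26 — the last one ≤ 31 is the 26th.

March 26, 2066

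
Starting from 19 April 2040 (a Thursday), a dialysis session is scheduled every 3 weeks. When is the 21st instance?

13 June 2041

The 21st occurrence is 20 intervals after the first: 20 × 21 = 420 days after 19 April 2040.
April has 30 days — 11 days to the end of April leaves 409.
From end of April to end of 2040 is 245 days (164 left).
January has 31 days (133 left).
February has 28 days (105 left).
March has 31 days (74 left).
April has 30 days (44 left).
May has 31 days (13 left).
13 days into June → 13 June 2041.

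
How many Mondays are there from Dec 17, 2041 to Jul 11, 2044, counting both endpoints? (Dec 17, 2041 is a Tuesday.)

Dec 17, 2041 is a Tuesday; the first Monday on or after it is Dec 23, 2041 (6 days later).
From Dec 23, 2041 to Jul 11, 2044: 8 + 365 + 365 + 193 = 931 days (rest of 2041, 2042, 2043, to Jul 11, 2044 in 2044).
931 ÷ 7 = 133 full weeks with remainder 0, so 133 more Mondays after the first → 134.

134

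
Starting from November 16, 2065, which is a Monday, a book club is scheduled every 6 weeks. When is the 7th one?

The 7th occurrence is 6 intervals after the first: 6 × 42 = 252 days after November 16, 2065.
November has 30 days — 14 days to the end of November leaves 238.
December has 31 days (207 left).
January has 31 days (176 left).
February has 28 days (148 left).
March has 31 days (117 left).
April has 30 days (87 left).
May has 31 days (56 left).
June has 30 days (26 left).
26 days into July → July 26, 2066.

July 26, 2066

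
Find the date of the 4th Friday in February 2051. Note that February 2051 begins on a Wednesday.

February 2051 begins on a Wednesday, so the first Friday is February 3 (2 days later).
The 4th Friday is 3 weeks later: 3 + 21 = 24.

24 February 2051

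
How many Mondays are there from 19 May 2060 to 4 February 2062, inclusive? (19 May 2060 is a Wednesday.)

89

19 May 2060 is a Wednesday; the first Monday on or after it is 24 May 2060 (5 days later).
From 24 May 2060 to 4 February 2062: 221 + 365 + 35 = 621 days (rest of 2060, 2061, to 4 February 2062 in 2062).
621 ÷ 7 = 88 full weeks with remainder 5, so 88 more Mondays after the first → 89.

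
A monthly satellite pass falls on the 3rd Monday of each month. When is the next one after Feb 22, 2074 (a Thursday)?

Mar 19, 2074

Feb 2074 starts on a Thursday; its first Monday is the 5th, so the 3rd Monday is the 19th — Feb 19, 2074.
That is not after Feb 22, 2074, so look at Mar 2074.
Mar 2074 starts on a Thursday; its first Monday is the 5th, so the 3rd Monday is the 19th — Mar 19, 2074.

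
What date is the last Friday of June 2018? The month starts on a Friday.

June 29, 2018

June 2018 begins on a Friday, so the first Friday is June 1.
June 2018 has 30 days. Adding weeks: 1, 8, 15, 22, 29 — the last one ≤ 30 is the 29th.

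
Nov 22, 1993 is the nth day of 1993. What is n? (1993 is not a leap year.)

Days in months before Nov: 31 + 28 + 31 + 30 + 31 + 30 + 31 + 31 + 30 + 31 = 304.
Plus 22 days into Nov → day 326.

326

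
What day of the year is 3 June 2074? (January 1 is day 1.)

Days in months before June: 31 + 28 + 31 + 30 + 31 = 151.
Plus 3 days into June → day 154.

154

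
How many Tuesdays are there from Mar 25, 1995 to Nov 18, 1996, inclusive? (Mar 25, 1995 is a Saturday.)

86

Mar 25, 1995 is a Saturday; the first Tuesday on or after it is Mar 28, 1995 (3 days later).
From Mar 28, 1995 to Nov 18, 1996: 278 + 323 = 601 days (rest of 1995, to Nov 18, 1996 in 1996).
601 ÷ 7 = 85 full weeks with remainder 6, so 85 more Tuesdays after the first → 86.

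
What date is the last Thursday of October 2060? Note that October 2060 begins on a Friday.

2060-10-28

October 2060 begins on a Friday, so the first Thursday is October 7 (6 days later).
October 2060 has 31 days. Adding weeks: 7, 14, 21, 28 — the last one ≤ 31 is the 28th.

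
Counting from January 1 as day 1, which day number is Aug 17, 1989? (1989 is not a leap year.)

229

Days in months before Aug: 31 + 28 + 31 + 30 + 31 + 30 + 31 = 212.
Plus 17 days into Aug → day 229.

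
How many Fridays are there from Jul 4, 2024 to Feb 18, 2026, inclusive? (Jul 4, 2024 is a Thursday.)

85

Jul 4, 2024 is a Thursday; the first Friday on or after it is Jul 5, 2024 (1 day later).
From Jul 5, 2024 to Feb 18, 2026: 179 + 365 + 49 = 593 days (rest of 2024, 2025, to Feb 18, 2026 in 2026).
593 ÷ 7 = 84 full weeks with remainder 5, so 84 more Fridays after the first → 85.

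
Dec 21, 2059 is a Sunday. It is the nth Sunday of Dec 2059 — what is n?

3rd

Day 21 falls in week ⌈21/7⌉ of the month.
Days 1–7 hold the 1st Sunday, 8–14 the 2nd, 15–21 the 3rd, 22–28 the 4th, 29–31 the 5th.
21 is in the range for the 3rd.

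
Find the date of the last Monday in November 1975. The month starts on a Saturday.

November 1975 begins on a Saturday, so the first Monday is November 3 (2 days later).
November 1975 has 30 days. Adding weeks: 3, 10, 17, 24 — the last one ≤ 30 is the 24th.

24 November 1975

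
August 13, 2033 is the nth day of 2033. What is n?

Days in months before August: 31 + 28 + 31 + 30 + 31 + 30 + 31 = 212.
Plus 13 days into August → day 225.

225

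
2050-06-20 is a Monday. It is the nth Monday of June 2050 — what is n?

Day 20 falls in week ⌈20/7⌉ of the month.
Days 1–7 hold the 1st Monday, 8–14 the 2nd, 15–21 the 3rd, 22–28 the 4th, 29–31 the 5th.
20 is in the range for the 3rd.

3rd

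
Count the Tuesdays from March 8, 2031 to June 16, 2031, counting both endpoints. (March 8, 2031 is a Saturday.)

March 8, 2031 is a Saturday; the first Tuesday on or after it is March 11, 2031 (3 days later).
From March 11, 2031 to June 16, 2031: 20 + 30 + 31 + 16 = 97 days (rest of March, April, May, June).
97 ÷ 7 = 13 full weeks with remainder 6, so 13 more Tuesdays after the first → 14.

14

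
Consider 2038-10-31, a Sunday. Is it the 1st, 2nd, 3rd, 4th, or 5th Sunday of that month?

5th

Day 31 falls in week ⌈31/7⌉ of the month.
Days 1–7 hold the 1st Sunday, 8–14 the 2nd, 15–21 the 3rd, 22–28 the 4th, 29–31 the 5th.
31 is in the range for the 5th.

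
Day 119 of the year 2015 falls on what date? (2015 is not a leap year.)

April 29, 2015

January has 31 days (119 − 31 = 88 remain).
February has 28 days (88 − 28 = 60 remain).
March has 31 days (60 − 31 = 29 remain).
29 into April → April 29.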